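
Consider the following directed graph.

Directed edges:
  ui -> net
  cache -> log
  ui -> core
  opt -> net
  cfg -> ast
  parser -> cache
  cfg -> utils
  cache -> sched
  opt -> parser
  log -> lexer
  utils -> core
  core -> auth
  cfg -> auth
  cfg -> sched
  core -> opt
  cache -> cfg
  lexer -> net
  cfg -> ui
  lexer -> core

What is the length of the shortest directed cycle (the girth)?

6

For each vertex v, BFS finds the shortest path from v back to v.
The shortest such closed walk is parser → cache → cfg → utils → core → opt → parser, length 6.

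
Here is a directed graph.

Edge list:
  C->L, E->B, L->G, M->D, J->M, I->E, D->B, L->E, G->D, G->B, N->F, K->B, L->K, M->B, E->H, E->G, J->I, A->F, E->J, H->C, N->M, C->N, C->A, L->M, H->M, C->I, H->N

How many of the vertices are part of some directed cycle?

6

A vertex is on a directed cycle iff it belongs to a strongly connected component of size ≥ 2 (or has a self-loop).
The vertices on cycles are {C, E, H, I, J, L} — 6 in total.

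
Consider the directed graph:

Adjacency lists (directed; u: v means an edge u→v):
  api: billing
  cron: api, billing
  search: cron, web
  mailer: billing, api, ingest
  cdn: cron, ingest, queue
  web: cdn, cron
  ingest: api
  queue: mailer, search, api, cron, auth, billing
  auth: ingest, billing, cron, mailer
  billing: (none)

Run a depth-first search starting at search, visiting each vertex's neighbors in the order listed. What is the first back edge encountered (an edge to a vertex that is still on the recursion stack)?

DFS from search (visiting each vertex's neighbors in the order listed); mark gray on enter, black on exit:
search gray
  cron gray
    api gray
      billing gray
      billing black
    api black
    cron→billing: billing black — skip
  cron black
  web gray
    cdn gray
      cdn→cron: cron black — skip
      ingest gray
        ingest→api: api black — skip
      ingest black
      queue gray
        mailer gray
          mailer→billing: billing black — skip
          mailer→api: api black — skip
          mailer→ingest: ingest black — skip
        mailer black
        queue→search: search is gray → back edge
First back edge: queue → search.

queue→search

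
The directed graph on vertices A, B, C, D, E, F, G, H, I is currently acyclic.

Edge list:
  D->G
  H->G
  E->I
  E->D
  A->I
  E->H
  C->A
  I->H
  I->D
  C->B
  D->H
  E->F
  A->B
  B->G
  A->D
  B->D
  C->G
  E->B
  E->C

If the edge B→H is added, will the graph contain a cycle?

No

Adding B→H creates a cycle iff H can already reach B.
Explore from H: no path reaches B. The graph stays acyclic.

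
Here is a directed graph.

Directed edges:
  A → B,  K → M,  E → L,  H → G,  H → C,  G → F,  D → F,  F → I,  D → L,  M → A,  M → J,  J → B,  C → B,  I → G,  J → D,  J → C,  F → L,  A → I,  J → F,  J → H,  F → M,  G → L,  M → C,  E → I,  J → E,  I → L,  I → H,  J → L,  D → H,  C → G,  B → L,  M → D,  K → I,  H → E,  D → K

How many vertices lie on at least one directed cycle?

11

A vertex is on a directed cycle iff it belongs to a strongly connected component of size ≥ 2 (or has a self-loop).
The vertices on cycles are {A, C, D, E, F, G, H, I, J, K, M} — 11 in total.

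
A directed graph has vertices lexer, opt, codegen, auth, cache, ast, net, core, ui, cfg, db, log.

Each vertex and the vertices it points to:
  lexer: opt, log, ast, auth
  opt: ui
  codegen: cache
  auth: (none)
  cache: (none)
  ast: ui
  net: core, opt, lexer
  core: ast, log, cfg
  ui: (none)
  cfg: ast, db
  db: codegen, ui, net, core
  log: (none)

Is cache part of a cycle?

No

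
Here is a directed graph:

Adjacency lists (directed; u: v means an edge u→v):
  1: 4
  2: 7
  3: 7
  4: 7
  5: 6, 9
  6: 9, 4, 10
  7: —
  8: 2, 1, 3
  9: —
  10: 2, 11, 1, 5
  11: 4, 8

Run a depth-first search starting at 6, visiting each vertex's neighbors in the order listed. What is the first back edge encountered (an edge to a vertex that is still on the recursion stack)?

5→6

DFS from 6 (visiting each vertex's neighbors in the order listed); mark gray on enter, black on exit:
6 gray
  9 gray
  9 black
  4 gray
    7 gray
    7 black
  4 black
  10 gray
    2 gray
      2→7: 7 black — skip
    2 black
    11 gray
      11→4: 4 black — skip
      8 gray
        8→2: 2 black — skip
        1 gray
          1→4: 4 black — skip
        1 black
        3 gray
          3→7: 7 black — skip
        3 black
      8 black
    11 black
    10→1: 1 black — skip
    5 gray
      5→6: 6 is gray → back edge
First back edge: 5 → 6.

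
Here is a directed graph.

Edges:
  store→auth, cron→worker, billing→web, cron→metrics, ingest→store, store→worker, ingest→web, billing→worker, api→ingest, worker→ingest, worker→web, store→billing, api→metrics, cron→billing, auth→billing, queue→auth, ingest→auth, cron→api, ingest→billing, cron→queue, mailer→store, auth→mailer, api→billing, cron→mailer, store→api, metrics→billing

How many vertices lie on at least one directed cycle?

8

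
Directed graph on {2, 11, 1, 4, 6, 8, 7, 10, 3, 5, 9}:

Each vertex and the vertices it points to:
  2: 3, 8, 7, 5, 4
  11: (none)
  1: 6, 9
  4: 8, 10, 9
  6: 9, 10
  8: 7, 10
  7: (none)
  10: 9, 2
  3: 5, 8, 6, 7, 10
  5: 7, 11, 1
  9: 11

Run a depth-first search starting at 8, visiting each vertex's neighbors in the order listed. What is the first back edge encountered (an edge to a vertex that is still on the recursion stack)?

6->10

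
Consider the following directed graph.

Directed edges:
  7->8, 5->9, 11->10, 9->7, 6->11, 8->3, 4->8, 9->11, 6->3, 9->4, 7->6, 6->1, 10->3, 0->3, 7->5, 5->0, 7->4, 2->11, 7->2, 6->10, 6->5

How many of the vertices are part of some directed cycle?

4

A vertex is on a directed cycle iff it belongs to a strongly connected component of size ≥ 2 (or has a self-loop).
The vertices on cycles are {5, 6, 7, 9} — 4 in total.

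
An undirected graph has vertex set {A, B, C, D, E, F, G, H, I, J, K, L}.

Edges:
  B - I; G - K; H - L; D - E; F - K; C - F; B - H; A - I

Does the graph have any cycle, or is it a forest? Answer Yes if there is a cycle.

No

DFS, tracking each vertex's parent; an edge to a visited non-parent vertex closes a cycle.
Start from H:
visit H (parent –)
  visit L (parent H)
    L–H: parent, skip
  visit B (parent H)
    B–H: parent, skip
    visit I (parent B)
      visit A (parent I)
        A–I: parent, skip
      I–B: parent, skip
visit C (parent –)
  visit F (parent C)
    visit K (parent F)
      K–F: parent, skip
      visit G (parent K)
        G–K: parent, skip
    F–C: parent, skip
visit D (parent –)
  visit E (parent D)
    E–D: parent, skip
visit J (parent –)
No non-parent visited neighbor found — the graph is a forest.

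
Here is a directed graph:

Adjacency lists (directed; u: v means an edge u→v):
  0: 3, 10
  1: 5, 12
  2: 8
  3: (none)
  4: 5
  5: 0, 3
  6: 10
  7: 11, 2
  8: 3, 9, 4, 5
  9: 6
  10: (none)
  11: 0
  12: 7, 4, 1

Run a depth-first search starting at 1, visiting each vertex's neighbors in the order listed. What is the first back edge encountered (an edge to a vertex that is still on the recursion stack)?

12->1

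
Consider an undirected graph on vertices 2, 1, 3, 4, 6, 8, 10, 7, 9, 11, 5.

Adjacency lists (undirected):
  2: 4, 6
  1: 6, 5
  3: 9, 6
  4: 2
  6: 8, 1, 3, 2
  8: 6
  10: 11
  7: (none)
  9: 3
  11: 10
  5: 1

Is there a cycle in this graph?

DFS, tracking each vertex's parent; an edge to a visited non-parent vertex closes a cycle.
Start from 4:
visit 4 (parent –)
  visit 2 (parent 4)
    2–4: parent, skip
    visit 6 (parent 2)
      visit 8 (parent 6)
        8–6: parent, skip
      visit 1 (parent 6)
        1–6: parent, skip
        visit 5 (parent 1)
          5–1: parent, skip
      visit 3 (parent 6)
        visit 9 (parent 3)
          9–3: parent, skip
        3–6: parent, skip
      6–2: parent, skip
visit 10 (parent –)
  visit 11 (parent 10)
    11–10: parent, skip
visit 7 (parent –)
No non-parent visited neighbor found — the graph is a forest.

No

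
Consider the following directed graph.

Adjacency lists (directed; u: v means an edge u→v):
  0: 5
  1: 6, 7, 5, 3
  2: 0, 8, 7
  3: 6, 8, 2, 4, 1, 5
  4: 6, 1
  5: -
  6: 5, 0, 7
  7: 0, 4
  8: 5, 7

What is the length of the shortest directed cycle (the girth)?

For each vertex v, BFS finds the shortest path from v back to v.
The shortest such closed walk is 3 → 1 → 3, length 2.

2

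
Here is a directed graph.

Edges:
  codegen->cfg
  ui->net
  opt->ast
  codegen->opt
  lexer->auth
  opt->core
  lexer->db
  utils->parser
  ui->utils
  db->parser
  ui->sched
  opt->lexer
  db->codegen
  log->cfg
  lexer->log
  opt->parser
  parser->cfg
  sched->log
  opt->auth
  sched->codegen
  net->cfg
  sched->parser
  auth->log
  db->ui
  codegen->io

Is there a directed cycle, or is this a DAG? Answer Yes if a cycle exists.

Yes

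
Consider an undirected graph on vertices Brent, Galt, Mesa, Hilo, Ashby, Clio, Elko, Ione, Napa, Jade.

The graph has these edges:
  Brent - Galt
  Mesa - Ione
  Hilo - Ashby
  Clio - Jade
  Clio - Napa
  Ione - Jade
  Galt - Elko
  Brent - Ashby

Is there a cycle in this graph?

DFS, tracking each vertex's parent; an edge to a visited non-parent vertex closes a cycle.
Start from Mesa:
visit Mesa (parent –)
  visit Ione (parent Mesa)
    Ione–Mesa: parent, skip
    visit Jade (parent Ione)
      Jade–Ione: parent, skip
      visit Clio (parent Jade)
        Clio–Jade: parent, skip
        visit Napa (parent Clio)
          Napa–Clio: parent, skip
visit Brent (parent –)
  visit Galt (parent Brent)
    Galt–Brent: parent, skip
    visit Elko (parent Galt)
      Elko–Galt: parent, skip
  visit Ashby (parent Brent)
    Ashby–Brent: parent, skip
    visit Hilo (parent Ashby)
      Hilo–Ashby: parent, skip
No non-parent visited neighbor found — the graph is a forest.

No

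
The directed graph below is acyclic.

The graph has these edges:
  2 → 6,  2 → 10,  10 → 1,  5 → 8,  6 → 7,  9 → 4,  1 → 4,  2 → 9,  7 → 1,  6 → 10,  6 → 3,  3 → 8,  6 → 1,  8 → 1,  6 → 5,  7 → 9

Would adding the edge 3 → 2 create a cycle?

Adding 3→2 creates a cycle iff 2 can already reach 3.
Path from 2: 2 → 6 → 3.
So 2 → … → 3 → 2 is a cycle.

Yes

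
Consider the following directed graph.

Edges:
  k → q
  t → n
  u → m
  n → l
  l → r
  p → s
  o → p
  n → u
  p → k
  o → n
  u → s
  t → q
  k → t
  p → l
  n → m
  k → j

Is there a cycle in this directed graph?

DFS with white/gray/black marking, starting from o:
o gray
  p gray
    s gray
    s black
    k gray
      t gray
        q gray
        q black
        n gray
          l gray
            r gray
            r black
          l black
          u gray
            u→s: s black — skip
            m gray
            m black
          u black
          n→m: m black — skip
        n black
      t black
      j gray
      j black
      k→q: q black — skip
    k black
    p→l: l black — skip
  p black
  o→n: n black — skip
o black
Every edge goes to a white or black vertex — no back edge, so the graph is acyclic.

No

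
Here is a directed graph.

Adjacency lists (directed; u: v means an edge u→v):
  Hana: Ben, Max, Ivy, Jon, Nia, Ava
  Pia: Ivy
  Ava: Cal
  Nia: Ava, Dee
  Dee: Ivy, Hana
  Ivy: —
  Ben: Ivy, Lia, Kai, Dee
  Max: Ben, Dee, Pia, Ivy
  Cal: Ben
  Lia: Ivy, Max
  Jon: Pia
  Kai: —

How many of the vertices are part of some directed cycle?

A vertex is on a directed cycle iff it belongs to a strongly connected component of size ≥ 2 (or has a self-loop).
The vertices on cycles are {Ava, Ben, Cal, Dee, Lia, Max, Nia, Hana} — 8 in total.

8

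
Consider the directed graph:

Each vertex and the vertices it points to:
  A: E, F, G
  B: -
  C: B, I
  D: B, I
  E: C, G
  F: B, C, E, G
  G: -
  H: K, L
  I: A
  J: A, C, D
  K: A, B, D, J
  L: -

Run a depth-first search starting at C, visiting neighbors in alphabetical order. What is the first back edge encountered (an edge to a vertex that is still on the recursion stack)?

E->C

DFS from C (visiting neighbors in alphabetical order); mark gray on enter, black on exit:
C gray
  B gray
  B black
  I gray
    A gray
      E gray
        E→C: C is gray → back edge
First back edge: E → C.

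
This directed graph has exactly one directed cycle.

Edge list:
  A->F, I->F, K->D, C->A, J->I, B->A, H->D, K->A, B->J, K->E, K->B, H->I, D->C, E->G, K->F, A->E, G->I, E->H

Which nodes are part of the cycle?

A, C, D, E, H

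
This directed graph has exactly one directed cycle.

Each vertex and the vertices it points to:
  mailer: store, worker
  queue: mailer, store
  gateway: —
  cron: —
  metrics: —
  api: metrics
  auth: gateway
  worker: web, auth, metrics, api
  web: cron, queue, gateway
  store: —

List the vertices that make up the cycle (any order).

web, queue, mailer, worker

DFS with gray/black marking from worker:
worker gray
  web gray
    cron gray
    cron black
    queue gray
      mailer gray
        store gray
        store black
        mailer→worker: worker is gray → back edge
Back edge closes the cycle worker → web → queue → mailer → worker; its vertices are {web, queue, mailer, worker}.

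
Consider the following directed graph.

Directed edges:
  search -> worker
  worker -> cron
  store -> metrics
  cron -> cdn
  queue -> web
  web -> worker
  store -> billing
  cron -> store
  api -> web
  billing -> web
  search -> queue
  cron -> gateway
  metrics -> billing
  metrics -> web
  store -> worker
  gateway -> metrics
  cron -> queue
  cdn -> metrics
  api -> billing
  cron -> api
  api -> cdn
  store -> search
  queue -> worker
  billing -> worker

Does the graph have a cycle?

Yes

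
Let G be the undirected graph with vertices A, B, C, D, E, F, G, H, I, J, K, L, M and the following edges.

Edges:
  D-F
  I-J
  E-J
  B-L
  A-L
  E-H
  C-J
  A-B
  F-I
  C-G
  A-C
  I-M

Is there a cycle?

Yes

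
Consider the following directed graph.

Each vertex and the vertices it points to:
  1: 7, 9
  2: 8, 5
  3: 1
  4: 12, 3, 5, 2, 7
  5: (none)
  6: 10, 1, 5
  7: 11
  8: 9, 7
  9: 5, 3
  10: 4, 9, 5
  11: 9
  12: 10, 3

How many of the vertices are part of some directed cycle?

A vertex is on a directed cycle iff it belongs to a strongly connected component of size ≥ 2 (or has a self-loop).
The vertices on cycles are {1, 3, 4, 7, 9, 10, 11, 12} — 8 in total.

8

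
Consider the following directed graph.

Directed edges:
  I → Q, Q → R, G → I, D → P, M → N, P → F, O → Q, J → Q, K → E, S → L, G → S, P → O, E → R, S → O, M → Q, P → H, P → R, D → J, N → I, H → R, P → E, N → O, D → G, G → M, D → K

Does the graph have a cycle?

DFS with white/gray/black marking, starting from I:
I gray
  Q gray
    R gray
    R black
  Q black
I black
D gray
  J gray
    J→Q: Q black — skip
  J black
  P gray
    O gray
      O→Q: Q black — skip
    O black
    P→R: R black — skip
    H gray
      H→R: R black — skip
    H black
    E gray
      E→R: R black — skip
    E black
    F gray
    F black
  P black
  G gray
    G→I: I black — skip
    S gray
      L gray
      L black
      S→O: O black — skip
    S black
    M gray
      M→Q: Q black — skip
      N gray
        N→O: O black — skip
        N→I: I black — skip
      N black
    M black
  G black
  K gray
    K→E: E black — skip
  K black
D black
Every edge goes to a white or black vertex — no back edge, so the graph is acyclic.

No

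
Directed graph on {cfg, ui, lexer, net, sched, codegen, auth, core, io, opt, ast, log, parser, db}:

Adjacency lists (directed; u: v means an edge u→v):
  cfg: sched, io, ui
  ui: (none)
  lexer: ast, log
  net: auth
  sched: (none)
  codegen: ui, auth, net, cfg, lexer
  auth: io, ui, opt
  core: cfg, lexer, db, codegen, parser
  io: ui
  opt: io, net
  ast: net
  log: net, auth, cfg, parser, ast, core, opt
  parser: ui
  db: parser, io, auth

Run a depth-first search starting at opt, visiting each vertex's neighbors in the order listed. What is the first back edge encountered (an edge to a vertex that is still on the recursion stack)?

auth→opt

DFS from opt (visiting each vertex's neighbors in the order listed); mark gray on enter, black on exit:
opt gray
  io gray
    ui gray
    ui black
  io black
  net gray
    auth gray
      auth→io: io black — skip
      auth→ui: ui black — skip
      auth→opt: opt is gray → back edge
First back edge: auth → opt.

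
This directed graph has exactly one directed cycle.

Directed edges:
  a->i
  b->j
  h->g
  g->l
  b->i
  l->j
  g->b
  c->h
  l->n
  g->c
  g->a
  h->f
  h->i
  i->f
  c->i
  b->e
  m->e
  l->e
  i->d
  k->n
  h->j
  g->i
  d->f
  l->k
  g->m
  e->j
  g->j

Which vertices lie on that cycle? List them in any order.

DFS with gray/black marking from h:
h gray
  i gray
    f gray
    f black
    d gray
      d→f: f black — skip
    d black
  i black
  h→f: f black — skip
  g gray
    j gray
    j black
    b gray
      e gray
        e→j: j black — skip
      e black
      b→i: i black — skip
      b→j: j black — skip
    b black
    l gray
      n gray
      n black
      l→j: j black — skip
      k gray
        k→n: n black — skip
      k black
      l→e: e black — skip
    l black
    a gray
      a→i: i black — skip
    a black
    g→i: i black — skip
    m gray
      m→e: e black — skip
    m black
    c gray
      c→h: h is gray → back edge
Back edge closes the cycle h → g → c → h; its vertices are {c, g, h}.

c, g, h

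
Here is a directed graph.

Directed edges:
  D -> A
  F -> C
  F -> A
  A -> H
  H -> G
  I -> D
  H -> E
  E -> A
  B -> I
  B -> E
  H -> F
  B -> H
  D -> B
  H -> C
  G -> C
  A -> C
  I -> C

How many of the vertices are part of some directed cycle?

A vertex is on a directed cycle iff it belongs to a strongly connected component of size ≥ 2 (or has a self-loop).
The vertices on cycles are {A, B, D, E, F, H, I} — 7 in total.

7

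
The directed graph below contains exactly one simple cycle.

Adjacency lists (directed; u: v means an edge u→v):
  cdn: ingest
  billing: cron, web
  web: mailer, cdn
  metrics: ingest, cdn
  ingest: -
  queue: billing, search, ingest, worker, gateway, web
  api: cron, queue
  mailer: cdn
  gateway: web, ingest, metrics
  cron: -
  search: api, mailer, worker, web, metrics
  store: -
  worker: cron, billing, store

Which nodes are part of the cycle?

DFS with gray/black marking from search:
search gray
  api gray
    cron gray
    cron black
    queue gray
      billing gray
        billing→cron: cron black — skip
        web gray
          mailer gray
            cdn gray
              ingest gray
              ingest black
            cdn black
          mailer black
          web→cdn: cdn black — skip
        web black
      billing black
      queue→search: search is gray → back edge
Back edge closes the cycle search → api → queue → search; its vertices are {api, queue, search}.

api, queue, search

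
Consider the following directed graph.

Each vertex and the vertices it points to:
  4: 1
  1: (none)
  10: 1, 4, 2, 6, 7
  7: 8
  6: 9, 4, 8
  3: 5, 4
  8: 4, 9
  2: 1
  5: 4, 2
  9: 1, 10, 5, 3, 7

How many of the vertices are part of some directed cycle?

5

A vertex is on a directed cycle iff it belongs to a strongly connected component of size ≥ 2 (or has a self-loop).
The vertices on cycles are {6, 7, 8, 9, 10} — 5 in total.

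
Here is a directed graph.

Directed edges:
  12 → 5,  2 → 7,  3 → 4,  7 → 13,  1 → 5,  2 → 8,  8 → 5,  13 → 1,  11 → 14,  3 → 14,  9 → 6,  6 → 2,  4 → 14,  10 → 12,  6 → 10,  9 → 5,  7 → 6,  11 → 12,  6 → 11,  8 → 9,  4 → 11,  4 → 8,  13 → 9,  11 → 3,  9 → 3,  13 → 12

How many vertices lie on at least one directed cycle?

9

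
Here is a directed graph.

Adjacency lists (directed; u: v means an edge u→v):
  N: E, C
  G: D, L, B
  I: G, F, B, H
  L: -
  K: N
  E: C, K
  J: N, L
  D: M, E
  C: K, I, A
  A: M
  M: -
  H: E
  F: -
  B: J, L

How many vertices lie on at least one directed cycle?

10

A vertex is on a directed cycle iff it belongs to a strongly connected component of size ≥ 2 (or has a self-loop).
The vertices on cycles are {B, C, D, E, G, H, I, J, K, N} — 10 in total.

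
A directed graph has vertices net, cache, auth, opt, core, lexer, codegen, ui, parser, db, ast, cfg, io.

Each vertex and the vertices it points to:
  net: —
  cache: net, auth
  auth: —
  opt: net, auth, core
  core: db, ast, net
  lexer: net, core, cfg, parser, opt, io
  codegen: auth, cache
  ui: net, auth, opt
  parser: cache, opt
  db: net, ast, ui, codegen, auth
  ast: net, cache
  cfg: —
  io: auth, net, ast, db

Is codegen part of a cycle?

codegen lies on a cycle iff there is a path from codegen back to itself.
Exploring from codegen, it never reaches itself; equivalently, its strongly connected component is a singleton.

No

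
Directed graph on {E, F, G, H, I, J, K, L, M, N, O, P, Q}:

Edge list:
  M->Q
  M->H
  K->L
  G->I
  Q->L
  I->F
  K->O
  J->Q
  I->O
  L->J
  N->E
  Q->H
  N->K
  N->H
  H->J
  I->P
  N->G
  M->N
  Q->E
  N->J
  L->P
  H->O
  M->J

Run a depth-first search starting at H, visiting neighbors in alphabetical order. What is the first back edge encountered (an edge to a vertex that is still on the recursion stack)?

DFS from H (visiting neighbors in alphabetical order); mark gray on enter, black on exit:
H gray
  J gray
    Q gray
      E gray
      E black
      Q→H: H is gray → back edge
First back edge: Q → H.

Q->H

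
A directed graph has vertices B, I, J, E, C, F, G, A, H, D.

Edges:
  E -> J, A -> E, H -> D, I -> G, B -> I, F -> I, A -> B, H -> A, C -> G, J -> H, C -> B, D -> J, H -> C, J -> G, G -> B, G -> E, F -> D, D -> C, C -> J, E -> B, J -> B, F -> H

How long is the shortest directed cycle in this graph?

3

For each vertex v, BFS finds the shortest path from v back to v.
The shortest such closed walk is H → C → J → H, length 3.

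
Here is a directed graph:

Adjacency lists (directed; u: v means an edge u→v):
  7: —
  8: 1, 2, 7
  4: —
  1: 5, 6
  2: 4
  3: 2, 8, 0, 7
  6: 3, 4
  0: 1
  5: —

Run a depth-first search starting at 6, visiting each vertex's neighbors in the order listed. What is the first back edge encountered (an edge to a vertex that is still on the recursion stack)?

DFS from 6 (visiting each vertex's neighbors in the order listed); mark gray on enter, black on exit:
6 gray
  3 gray
    2 gray
      4 gray
      4 black
    2 black
    8 gray
      1 gray
        5 gray
        5 black
        1→6: 6 is gray → back edge
First back edge: 1 → 6.

1->6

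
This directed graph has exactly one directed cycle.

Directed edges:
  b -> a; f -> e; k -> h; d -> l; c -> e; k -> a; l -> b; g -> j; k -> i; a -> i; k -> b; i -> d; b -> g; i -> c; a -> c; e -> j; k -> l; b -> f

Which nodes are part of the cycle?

a, b, d, i, l

DFS with gray/black marking from b:
b gray
  f gray
    e gray
      j gray
      j black
    e black
  f black
  a gray
    c gray
      c→e: e black — skip
    c black
    i gray
      i→c: c black — skip
      d gray
        l gray
          l→b: b is gray → back edge
Back edge closes the cycle b → a → i → d → l → b; its vertices are {a, b, d, i, l}.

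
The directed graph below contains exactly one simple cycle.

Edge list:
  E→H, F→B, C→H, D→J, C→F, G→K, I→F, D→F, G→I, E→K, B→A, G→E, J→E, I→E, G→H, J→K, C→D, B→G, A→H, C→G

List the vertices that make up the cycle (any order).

B, F, G, I

DFS with gray/black marking from F:
F gray
  B gray
    A gray
      H gray
      H black
    A black
    G gray
      I gray
        I→F: F is gray → back edge
Back edge closes the cycle F → B → G → I → F; its vertices are {B, F, G, I}.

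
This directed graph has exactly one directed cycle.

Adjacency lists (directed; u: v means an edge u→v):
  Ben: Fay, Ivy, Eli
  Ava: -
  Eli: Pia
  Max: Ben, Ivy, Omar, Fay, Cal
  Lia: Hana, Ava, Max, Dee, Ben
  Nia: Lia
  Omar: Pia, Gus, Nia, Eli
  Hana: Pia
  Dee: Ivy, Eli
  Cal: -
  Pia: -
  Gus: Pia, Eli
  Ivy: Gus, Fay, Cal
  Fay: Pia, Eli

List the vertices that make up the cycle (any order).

DFS with gray/black marking from Lia:
Lia gray
  Hana gray
    Pia gray
    Pia black
  Hana black
  Ava gray
  Ava black
  Max gray
    Ben gray
      Fay gray
        Fay→Pia: Pia black — skip
        Eli gray
          Eli→Pia: Pia black — skip
        Eli black
      Fay black
      Ivy gray
        Gus gray
          Gus→Pia: Pia black — skip
          Gus→Eli: Eli black — skip
        Gus black
        Ivy→Fay: Fay black — skip
        Cal gray
        Cal black
      Ivy black
      Ben→Eli: Eli black — skip
    Ben black
    Max→Ivy: Ivy black — skip
    Omar gray
      Omar→Pia: Pia black — skip
      Omar→Gus: Gus black — skip
      Nia gray
        Nia→Lia: Lia is gray → back edge
Back edge closes the cycle Lia → Max → Omar → Nia → Lia; its vertices are {Lia, Max, Nia, Omar}.

Lia, Max, Nia, Omar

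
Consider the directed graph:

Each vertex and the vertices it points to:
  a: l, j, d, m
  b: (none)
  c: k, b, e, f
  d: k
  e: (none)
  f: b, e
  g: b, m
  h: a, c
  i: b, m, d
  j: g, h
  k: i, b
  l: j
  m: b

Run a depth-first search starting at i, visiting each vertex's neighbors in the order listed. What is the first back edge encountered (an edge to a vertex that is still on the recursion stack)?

DFS from i (visiting each vertex's neighbors in the order listed); mark gray on enter, black on exit:
i gray
  b gray
  b black
  m gray
    m→b: b black — skip
  m black
  d gray
    k gray
      k→i: i is gray → back edge
First back edge: k → i.

k→i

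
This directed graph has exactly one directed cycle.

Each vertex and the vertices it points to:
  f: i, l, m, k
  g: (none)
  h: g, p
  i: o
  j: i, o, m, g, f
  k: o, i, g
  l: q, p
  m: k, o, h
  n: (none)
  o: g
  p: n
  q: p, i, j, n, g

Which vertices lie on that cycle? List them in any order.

f, j, l, q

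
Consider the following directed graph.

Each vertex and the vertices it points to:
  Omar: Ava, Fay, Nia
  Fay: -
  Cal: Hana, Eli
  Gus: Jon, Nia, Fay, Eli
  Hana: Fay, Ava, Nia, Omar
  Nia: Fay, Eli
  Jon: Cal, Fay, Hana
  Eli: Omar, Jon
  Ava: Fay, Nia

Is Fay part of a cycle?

No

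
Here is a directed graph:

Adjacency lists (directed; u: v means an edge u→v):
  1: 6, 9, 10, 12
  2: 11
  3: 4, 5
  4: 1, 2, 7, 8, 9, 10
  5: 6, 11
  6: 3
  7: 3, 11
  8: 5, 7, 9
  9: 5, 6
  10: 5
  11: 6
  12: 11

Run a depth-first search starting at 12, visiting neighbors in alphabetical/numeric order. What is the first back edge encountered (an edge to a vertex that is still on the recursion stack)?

DFS from 12 (visiting neighbors in alphabetical/numeric order); mark gray on enter, black on exit:
12 gray
  11 gray
    6 gray
      3 gray
        4 gray
          1 gray
            1→6: 6 is gray → back edge
First back edge: 1 → 6.

1→6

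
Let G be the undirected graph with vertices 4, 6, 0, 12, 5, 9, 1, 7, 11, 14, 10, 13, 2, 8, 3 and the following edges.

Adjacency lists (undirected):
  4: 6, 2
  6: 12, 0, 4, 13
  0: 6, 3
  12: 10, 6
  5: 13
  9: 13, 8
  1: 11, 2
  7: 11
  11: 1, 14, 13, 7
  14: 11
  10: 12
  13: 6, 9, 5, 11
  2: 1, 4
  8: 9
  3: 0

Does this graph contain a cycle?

DFS, tracking each vertex's parent; an edge to a visited non-parent vertex closes a cycle.
Start from 7:
visit 7 (parent –)
  visit 11 (parent 7)
    visit 1 (parent 11)
      1–11: parent, skip
      visit 2 (parent 1)
        2–1: parent, skip
        visit 4 (parent 2)
          visit 6 (parent 4)
            visit 12 (parent 6)
              visit 10 (parent 12)
                10–12: parent, skip
              12–6: parent, skip
            visit 0 (parent 6)
              0–6: parent, skip
              visit 3 (parent 0)
                3–0: parent, skip
            6–4: parent, skip
            visit 13 (parent 6)
              13–6: parent, skip
              visit 9 (parent 13)
                9–13: parent, skip
                visit 8 (parent 9)
                  8–9: parent, skip
              visit 5 (parent 13)
                5–13: parent, skip
              13–11: 11 visited and ≠ parent → cycle
Cycle: 11 – 1 – 2 – 4 – 6 – 13 – 11.

Yes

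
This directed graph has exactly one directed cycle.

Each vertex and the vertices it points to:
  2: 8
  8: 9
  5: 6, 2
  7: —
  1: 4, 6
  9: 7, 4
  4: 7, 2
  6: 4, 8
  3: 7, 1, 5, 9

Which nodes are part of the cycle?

2, 4, 8, 9

DFS with gray/black marking from 9:
9 gray
  7 gray
  7 black
  4 gray
    4→7: 7 black — skip
    2 gray
      8 gray
        8→9: 9 is gray → back edge
Back edge closes the cycle 9 → 4 → 2 → 8 → 9; its vertices are {2, 4, 8, 9}.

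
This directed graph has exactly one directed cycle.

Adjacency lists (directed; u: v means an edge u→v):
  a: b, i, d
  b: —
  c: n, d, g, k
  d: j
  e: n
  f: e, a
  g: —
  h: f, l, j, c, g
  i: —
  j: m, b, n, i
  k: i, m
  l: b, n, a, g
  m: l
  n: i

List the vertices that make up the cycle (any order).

a, d, j, l, m

DFS with gray/black marking from l:
l gray
  b gray
  b black
  n gray
    i gray
    i black
  n black
  a gray
    a→b: b black — skip
    a→i: i black — skip
    d gray
      j gray
        m gray
          m→l: l is gray → back edge
Back edge closes the cycle l → a → d → j → m → l; its vertices are {a, d, j, l, m}.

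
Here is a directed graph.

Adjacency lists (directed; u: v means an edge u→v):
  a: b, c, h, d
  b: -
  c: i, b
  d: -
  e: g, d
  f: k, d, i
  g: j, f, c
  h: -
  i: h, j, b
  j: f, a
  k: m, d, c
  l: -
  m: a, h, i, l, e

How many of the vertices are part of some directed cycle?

A vertex is on a directed cycle iff it belongs to a strongly connected component of size ≥ 2 (or has a self-loop).
The vertices on cycles are {a, c, e, f, g, i, j, k, m} — 9 in total.

9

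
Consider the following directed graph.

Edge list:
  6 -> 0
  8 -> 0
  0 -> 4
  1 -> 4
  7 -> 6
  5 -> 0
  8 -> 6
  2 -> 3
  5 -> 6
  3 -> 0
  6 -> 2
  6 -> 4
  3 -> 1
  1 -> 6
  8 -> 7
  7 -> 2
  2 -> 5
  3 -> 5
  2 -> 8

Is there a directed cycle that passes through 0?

No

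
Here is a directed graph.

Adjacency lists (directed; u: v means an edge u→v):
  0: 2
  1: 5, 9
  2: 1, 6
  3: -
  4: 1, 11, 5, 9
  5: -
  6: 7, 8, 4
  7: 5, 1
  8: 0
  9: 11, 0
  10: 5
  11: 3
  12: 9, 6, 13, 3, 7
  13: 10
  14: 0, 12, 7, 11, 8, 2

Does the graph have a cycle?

DFS with white/gray/black marking, starting from 14:
14 gray
  0 gray
    2 gray
      1 gray
        5 gray
        5 black
        9 gray
          11 gray
            3 gray
            3 black
          11 black
          9→0: 0 is gray → back edge
Back edge found, so a cycle exists: 0 → 2 → 1 → 9 → 0.

Yes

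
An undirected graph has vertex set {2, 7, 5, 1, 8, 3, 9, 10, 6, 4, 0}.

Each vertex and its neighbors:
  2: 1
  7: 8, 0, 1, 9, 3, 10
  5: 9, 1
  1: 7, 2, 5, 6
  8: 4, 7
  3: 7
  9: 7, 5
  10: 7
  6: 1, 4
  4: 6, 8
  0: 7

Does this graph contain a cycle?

DFS, tracking each vertex's parent; an edge to a visited non-parent vertex closes a cycle.
Start from 9:
visit 9 (parent –)
  visit 7 (parent 9)
    visit 8 (parent 7)
      visit 4 (parent 8)
        visit 6 (parent 4)
          visit 1 (parent 6)
            1–7: 7 visited and ≠ parent → cycle
Cycle: 7 – 8 – 4 – 6 – 1 – 7.

Yes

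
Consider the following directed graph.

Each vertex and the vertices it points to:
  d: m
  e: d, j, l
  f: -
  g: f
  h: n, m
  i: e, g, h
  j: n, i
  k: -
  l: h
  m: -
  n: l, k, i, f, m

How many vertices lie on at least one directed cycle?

A vertex is on a directed cycle iff it belongs to a strongly connected component of size ≥ 2 (or has a self-loop).
The vertices on cycles are {e, h, i, j, l, n} — 6 in total.

6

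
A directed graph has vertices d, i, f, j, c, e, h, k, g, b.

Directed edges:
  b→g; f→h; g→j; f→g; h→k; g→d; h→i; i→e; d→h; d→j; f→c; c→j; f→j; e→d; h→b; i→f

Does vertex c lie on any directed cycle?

No

c lies on a cycle iff there is a path from c back to itself.
Exploring from c, it never reaches itself; equivalently, its strongly connected component is a singleton.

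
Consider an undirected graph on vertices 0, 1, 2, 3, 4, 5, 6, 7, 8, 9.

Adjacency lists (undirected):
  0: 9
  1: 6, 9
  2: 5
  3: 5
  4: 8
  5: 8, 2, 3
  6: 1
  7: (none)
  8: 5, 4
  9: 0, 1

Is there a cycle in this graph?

DFS, tracking each vertex's parent; an edge to a visited non-parent vertex closes a cycle.
Start from 7:
visit 7 (parent –)
visit 0 (parent –)
  visit 9 (parent 0)
    9–0: parent, skip
    visit 1 (parent 9)
      visit 6 (parent 1)
        6–1: parent, skip
      1–9: parent, skip
visit 2 (parent –)
  visit 5 (parent 2)
    visit 8 (parent 5)
      8–5: parent, skip
      visit 4 (parent 8)
        4–8: parent, skip
    5–2: parent, skip
    visit 3 (parent 5)
      3–5: parent, skip
No non-parent visited neighbor found — the graph is a forest.

No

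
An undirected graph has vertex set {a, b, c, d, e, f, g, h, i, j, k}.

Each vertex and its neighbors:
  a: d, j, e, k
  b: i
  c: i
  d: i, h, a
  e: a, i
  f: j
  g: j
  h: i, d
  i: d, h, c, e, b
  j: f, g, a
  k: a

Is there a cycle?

DFS, tracking each vertex's parent; an edge to a visited non-parent vertex closes a cycle.
Start from e:
visit e (parent –)
  visit a (parent e)
    visit d (parent a)
      visit i (parent d)
        i–d: parent, skip
        visit h (parent i)
          h–i: parent, skip
          h–d: d visited and ≠ parent → cycle
Cycle: d – i – h – d.

Yes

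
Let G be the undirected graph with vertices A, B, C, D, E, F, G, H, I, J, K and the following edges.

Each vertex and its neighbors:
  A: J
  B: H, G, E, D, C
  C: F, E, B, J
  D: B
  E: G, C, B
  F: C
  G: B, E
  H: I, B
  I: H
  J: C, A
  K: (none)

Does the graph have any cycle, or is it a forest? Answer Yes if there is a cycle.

Yes

DFS, tracking each vertex's parent; an edge to a visited non-parent vertex closes a cycle.
Start from E:
visit E (parent –)
  visit G (parent E)
    visit B (parent G)
      visit H (parent B)
        visit I (parent H)
          I–H: parent, skip
        H–B: parent, skip
      B–G: parent, skip
      B–E: E visited and ≠ parent → cycle
Cycle: E – G – B – E.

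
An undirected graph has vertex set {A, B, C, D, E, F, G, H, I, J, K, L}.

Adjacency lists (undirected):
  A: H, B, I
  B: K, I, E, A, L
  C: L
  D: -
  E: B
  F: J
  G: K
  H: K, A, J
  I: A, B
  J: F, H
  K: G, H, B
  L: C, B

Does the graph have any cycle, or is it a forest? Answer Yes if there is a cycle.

DFS, tracking each vertex's parent; an edge to a visited non-parent vertex closes a cycle.
Start from L:
visit L (parent –)
  visit C (parent L)
    C–L: parent, skip
  visit B (parent L)
    visit K (parent B)
      visit G (parent K)
        G–K: parent, skip
      visit H (parent K)
        H–K: parent, skip
        visit A (parent H)
          A–H: parent, skip
          A–B: B visited and ≠ parent → cycle
Cycle: B – K – H – A – B.

Yes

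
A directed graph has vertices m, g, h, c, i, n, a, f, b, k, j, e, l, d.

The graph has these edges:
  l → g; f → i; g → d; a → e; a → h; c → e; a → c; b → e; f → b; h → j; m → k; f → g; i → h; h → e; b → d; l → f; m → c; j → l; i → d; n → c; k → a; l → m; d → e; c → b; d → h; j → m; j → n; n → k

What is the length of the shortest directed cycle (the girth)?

For each vertex v, BFS finds the shortest path from v back to v.
The shortest such closed walk is j → m → k → a → h → j, length 5.

5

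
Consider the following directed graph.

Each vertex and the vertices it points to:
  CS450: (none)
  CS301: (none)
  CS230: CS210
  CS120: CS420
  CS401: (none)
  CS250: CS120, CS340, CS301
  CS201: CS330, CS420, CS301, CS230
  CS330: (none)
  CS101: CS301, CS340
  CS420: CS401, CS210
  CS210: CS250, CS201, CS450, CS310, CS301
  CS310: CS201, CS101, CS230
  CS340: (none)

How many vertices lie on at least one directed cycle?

7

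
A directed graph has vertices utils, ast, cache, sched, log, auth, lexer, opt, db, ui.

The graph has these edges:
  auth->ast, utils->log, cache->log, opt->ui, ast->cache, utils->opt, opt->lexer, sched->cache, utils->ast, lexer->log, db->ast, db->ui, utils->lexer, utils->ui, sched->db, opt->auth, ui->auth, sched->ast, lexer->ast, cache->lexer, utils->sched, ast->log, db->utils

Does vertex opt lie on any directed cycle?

No

opt lies on a cycle iff there is a path from opt back to itself.
Exploring from opt, it never reaches itself; equivalently, its strongly connected component is a singleton.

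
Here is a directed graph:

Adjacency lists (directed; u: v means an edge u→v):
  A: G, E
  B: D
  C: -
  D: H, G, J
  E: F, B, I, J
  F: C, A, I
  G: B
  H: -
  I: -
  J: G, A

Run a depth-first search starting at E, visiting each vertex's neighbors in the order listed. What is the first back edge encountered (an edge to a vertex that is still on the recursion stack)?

D→G

DFS from E (visiting each vertex's neighbors in the order listed); mark gray on enter, black on exit:
E gray
  F gray
    C gray
    C black
    A gray
      G gray
        B gray
          D gray
            H gray
            H black
            D→G: G is gray → back edge
First back edge: D → G.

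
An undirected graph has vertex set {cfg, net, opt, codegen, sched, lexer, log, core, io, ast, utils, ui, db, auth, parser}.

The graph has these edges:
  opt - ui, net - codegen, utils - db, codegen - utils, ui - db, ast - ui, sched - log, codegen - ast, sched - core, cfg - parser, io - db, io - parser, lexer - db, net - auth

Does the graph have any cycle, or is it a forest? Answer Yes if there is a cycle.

Yes

DFS, tracking each vertex's parent; an edge to a visited non-parent vertex closes a cycle.
Start from lexer:
visit lexer (parent –)
  visit db (parent lexer)
    visit io (parent db)
      visit parser (parent io)
        parser–io: parent, skip
        visit cfg (parent parser)
          cfg–parser: parent, skip
      io–db: parent, skip
    visit utils (parent db)
      visit codegen (parent utils)
        visit net (parent codegen)
          net–codegen: parent, skip
          visit auth (parent net)
            auth–net: parent, skip
        visit ast (parent codegen)
          ast–codegen: parent, skip
          visit ui (parent ast)
            ui–ast: parent, skip
            visit opt (parent ui)
              opt–ui: parent, skip
            ui–db: db visited and ≠ parent → cycle
Cycle: db – utils – codegen – ast – ui – db.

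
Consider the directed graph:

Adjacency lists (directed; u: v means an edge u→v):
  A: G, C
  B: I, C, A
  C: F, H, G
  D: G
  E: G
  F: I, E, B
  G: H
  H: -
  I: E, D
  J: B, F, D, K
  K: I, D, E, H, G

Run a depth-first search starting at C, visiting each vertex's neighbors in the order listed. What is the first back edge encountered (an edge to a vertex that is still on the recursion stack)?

B->C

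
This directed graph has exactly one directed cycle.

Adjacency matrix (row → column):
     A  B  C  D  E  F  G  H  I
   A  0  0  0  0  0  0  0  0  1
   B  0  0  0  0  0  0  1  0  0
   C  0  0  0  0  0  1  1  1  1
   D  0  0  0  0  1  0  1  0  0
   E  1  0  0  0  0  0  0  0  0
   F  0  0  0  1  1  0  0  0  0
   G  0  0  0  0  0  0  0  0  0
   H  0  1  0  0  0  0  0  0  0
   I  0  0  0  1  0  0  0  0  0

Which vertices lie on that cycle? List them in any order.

A, D, E, I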